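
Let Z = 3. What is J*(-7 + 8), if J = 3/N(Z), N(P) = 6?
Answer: ½ ≈ 0.50000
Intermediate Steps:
J = ½ (J = 3/6 = 3*(⅙) = ½ ≈ 0.50000)
J*(-7 + 8) = (-7 + 8)/2 = (½)*1 = ½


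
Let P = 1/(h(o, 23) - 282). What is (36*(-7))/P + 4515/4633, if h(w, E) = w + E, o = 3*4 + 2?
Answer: 286045935/4633 ≈ 61741.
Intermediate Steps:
o = 14 (o = 12 + 2 = 14)
h(w, E) = E + w
P = -1/245 (P = 1/((23 + 14) - 282) = 1/(37 - 282) = 1/(-245) = -1/245 ≈ -0.0040816)
(36*(-7))/P + 4515/4633 = (36*(-7))/(-1/245) + 4515/4633 = -252*(-245) + 4515*(1/4633) = 61740 + 4515/4633 = 286045935/4633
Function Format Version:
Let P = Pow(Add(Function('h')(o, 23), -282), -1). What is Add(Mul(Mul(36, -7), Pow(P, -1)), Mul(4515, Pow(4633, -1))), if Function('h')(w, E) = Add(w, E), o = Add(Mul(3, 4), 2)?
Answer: Rational(286045935, 4633) ≈ 61741.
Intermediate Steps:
o = 14 (o = Add(12, 2) = 14)
Function('h')(w, E) = Add(E, w)
P = Rational(-1, 245) (P = Pow(Add(Add(23, 14), -282), -1) = Pow(Add(37, -282), -1) = Pow(-245, -1) = Rational(-1, 245) ≈ -0.0040816)
Add(Mul(Mul(36, -7), Pow(P, -1)), Mul(4515, Pow(4633, -1))) = Add(Mul(Mul(36, -7), Pow(Rational(-1, 245), -1)), Mul(4515, Pow(4633, -1))) = Add(Mul(-252, -245), Mul(4515, Rational(1, 4633))) = Add(61740, Rational(4515, 4633)) = Rational(286045935, 4633)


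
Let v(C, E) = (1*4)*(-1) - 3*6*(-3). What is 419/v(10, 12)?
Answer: 419/50 ≈ 8.3800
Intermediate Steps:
v(C, E) = 50 (v(C, E) = 4*(-1) - 18*(-3) = -4 + 54 = 50)
419/v(10, 12) = 419/50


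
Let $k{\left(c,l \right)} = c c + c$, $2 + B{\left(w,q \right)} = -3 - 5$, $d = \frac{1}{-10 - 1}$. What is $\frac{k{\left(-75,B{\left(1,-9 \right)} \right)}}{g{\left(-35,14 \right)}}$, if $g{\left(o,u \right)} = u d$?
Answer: $- \frac{30525}{7} \approx -4360.7$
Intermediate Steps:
$d = - \frac{1}{11}$ ($d = \frac{1}{-11} = - \frac{1}{11} \approx -0.090909$)
$B{\left(w,q \right)} = -10$ ($B{\left(w,q \right)} = -2 - 8 = -10$)
$k{\left(c,l \right)} = c + c^{2}$ ($k{\left(c,l \right)} = c^{2} + c = c + c^{2}$)
$g{\left(o,u \right)} = - \frac{u}{11}$ ($g{\left(o,u \right)} = u \left(- \frac{1}{11}\right) = - \frac{u}{11}$)
$\frac{k{\left(-75,B{\left(1,-9 \right)} \right)}}{g{\left(-35,14 \right)}} = \frac{\left(-75\right) \left(1 - 75\right)}{\left(- \frac{1}{11}\right) 14} = \frac{\left(-75\right) \left(-74\right)}{- \frac{14}{11}} = 5550 \left(- \frac{11}{14}\right) = - \frac{30525}{7}$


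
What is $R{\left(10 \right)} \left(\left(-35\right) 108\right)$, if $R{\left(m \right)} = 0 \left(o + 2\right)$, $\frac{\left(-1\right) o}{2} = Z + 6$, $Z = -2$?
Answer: $0$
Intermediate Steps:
$o = -8$ ($o = - 2 \left(-2 + 6\right) = \left(-2\right) 4 = -8$)
$R{\left(m \right)} = 0$ ($R{\left(m \right)} = 0 \left(-8 + 2\right) = 0 \left(-6\right) = 0$)
$R{\left(10 \right)} \left(\left(-35\right) 108\right) = 0 \left(\left(-35\right) 108\right) = 0 \left(-3780\right) = 0$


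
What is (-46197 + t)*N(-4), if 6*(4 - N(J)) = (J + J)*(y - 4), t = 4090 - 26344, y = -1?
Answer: 182536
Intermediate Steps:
t = -22254
N(J) = 4 + 5*J/3 (N(J) = 4 - (J + J)*(-1 - 4)/6 = 4 - 2*J*(-5)/6 = 4 - (-5)*J/3 = 4 + 5*J/3)
(-46197 + t)*N(-4) = (-46197 - 22254)*(4 + (5/3)*(-4)) = -68451*(4 - 20/3) = -68451*(-8/3) = 182536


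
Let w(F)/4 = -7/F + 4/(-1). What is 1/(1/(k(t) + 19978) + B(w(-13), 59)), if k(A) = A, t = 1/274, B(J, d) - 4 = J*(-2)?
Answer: 71161649/2255280438 ≈ 0.031553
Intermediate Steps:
w(F) = -16 - 28/F (w(F) = 4*(-7/F + 4/(-1)) = 4*(-7/F + 4*(-1)) = 4*(-7/F - 4) = 4*(-4 - 7/F) = -16 - 28/F)
B(J, d) = 4 - 2*J (B(J, d) = 4 + J*(-2) = 4 - 2*J)
t = 1/274 ≈ 0.0036496
1/(1/(k(t) + 19978) + B(w(-13), 59)) = 1/(1/(1/274 + 19978) + (4 - 2*(-16 - 28/(-13)))) = 1/(1/(5473973/274) + (4 - 2*(-16 - 28*(-1/13)))) = 1/(274/5473973 + (4 - 2*(-16 + 28/13))) = 1/(274/5473973 + (4 - 2*(-180/13))) = 1/(274/5473973 + (4 + 360/13)) = 1/(274/5473973 + 412/13) = 1/(2255280438/71161649) = 71161649/2255280438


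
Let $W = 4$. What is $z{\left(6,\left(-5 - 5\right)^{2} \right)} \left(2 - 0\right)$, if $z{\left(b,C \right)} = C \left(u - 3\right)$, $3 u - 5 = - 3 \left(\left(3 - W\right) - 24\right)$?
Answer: $\frac{14200}{3} \approx 4733.3$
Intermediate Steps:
$u = \frac{80}{3}$ ($u = \frac{5}{3} + \frac{\left(-3\right) \left(\left(3 - 4\right) - 24\right)}{3} = \frac{5}{3} + \frac{\left(-3\right) \left(-1 - 24\right)}{3} = \frac{5}{3} + \frac{\left(-3\right) \left(-25\right)}{3} = \frac{5}{3} + \frac{1}{3} \cdot 75 = \frac{5}{3} + 25 = \frac{80}{3} \approx 26.667$)
$z{\left(b,C \right)} = \frac{71 C}{3}$ ($z{\left(b,C \right)} = C \left(\frac{80}{3} - 3\right) = C \frac{71}{3} = \frac{71 C}{3}$)
$z{\left(6,\left(-5 - 5\right)^{2} \right)} \left(2 - 0\right) = \frac{71 \left(-5 - 5\right)^{2}}{3} \left(2 - 0\right) = \frac{71 \left(-10\right)^{2}}{3} \left(2 + 0\right) = \frac{71}{3} \cdot 100 \cdot 2 = \frac{7100}{3} \cdot 2 = \frac{14200}{3}$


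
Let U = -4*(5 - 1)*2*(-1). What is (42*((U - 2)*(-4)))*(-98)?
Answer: 493920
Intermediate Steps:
U = 32 (U = -16*2*(-1) = -4*8*(-1) = -32*(-1) = 32)
(42*((U - 2)*(-4)))*(-98) = (42*((32 - 2)*(-4)))*(-98) = (42*(30*(-4)))*(-98) = (42*(-120))*(-98) = -5040*(-98) = 493920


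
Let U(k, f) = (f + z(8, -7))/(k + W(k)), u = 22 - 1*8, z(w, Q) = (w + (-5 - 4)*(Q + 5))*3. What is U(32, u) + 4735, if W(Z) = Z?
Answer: 75783/16 ≈ 4736.4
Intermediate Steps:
z(w, Q) = -135 - 27*Q + 3*w (z(w, Q) = (w - 9*(5 + Q))*3 = (w + (-45 - 9*Q))*3 = (-45 + w - 9*Q)*3 = -135 - 27*Q + 3*w)
u = 14 (u = 22 - 8 = 14)
U(k, f) = (78 + f)/(2*k) (U(k, f) = (f + (-135 - 27*(-7) + 3*8))/(k + k) = (f + (-135 + 189 + 24))/((2*k)) = (f + 78)*(1/(2*k)) = (78 + f)*(1/(2*k)) = (78 + f)/(2*k))
U(32, u) + 4735 = (½)*(78 + 14)/32 + 4735 = (½)*(1/32)*92 + 4735 = 23/16 + 4735 = 75783/16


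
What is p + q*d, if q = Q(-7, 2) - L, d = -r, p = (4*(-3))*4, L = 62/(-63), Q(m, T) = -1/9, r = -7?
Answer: -377/9 ≈ -41.889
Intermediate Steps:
Q(m, T) = -1/9 (Q(m, T) = -1*1/9 = -1/9)
L = -62/63 (L = 62*(-1/63) = -62/63 ≈ -0.98413)
p = -48 (p = -12*4 = -48)
d = 7 (d = -1*(-7) = 7)
q = 55/63 (q = -1/9 - 1*(-62/63) = -1/9 + 62/63 = 55/63 ≈ 0.87302)
p + q*d = -48 + (55/63)*7 = -48 + 55/9 = -377/9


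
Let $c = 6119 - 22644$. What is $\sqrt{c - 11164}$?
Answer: $i \sqrt{27689} \approx 166.4 i$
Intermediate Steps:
$c = -16525$ ($c = 6119 - 22644 = -16525$)
$\sqrt{c - 11164} = \sqrt{-16525 - 11164} = \sqrt{-27689} = i \sqrt{27689}$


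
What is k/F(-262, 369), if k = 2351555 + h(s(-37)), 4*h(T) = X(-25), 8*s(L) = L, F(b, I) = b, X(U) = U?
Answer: -9406195/1048 ≈ -8975.4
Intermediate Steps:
s(L) = L/8
h(T) = -25/4 (h(T) = (¼)*(-25) = -25/4)
k = 9406195/4 (k = 2351555 - 25/4 = 9406195/4 ≈ 2.3515e+6)
k/F(-262, 369) = (9406195/4)/(-262) = (9406195/4)*(-1/262) = -9406195/1048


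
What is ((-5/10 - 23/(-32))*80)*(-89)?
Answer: -3115/2 ≈ -1557.5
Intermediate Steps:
((-5/10 - 23/(-32))*80)*(-89) = ((-5*1/10 - 23*(-1/32))*80)*(-89) = ((-1/2 + 23/32)*80)*(-89) = ((7/32)*80)*(-89) = (35/2)*(-89) = -3115/2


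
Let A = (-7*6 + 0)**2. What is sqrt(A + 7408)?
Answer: 2*sqrt(2293) ≈ 95.771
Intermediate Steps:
A = 1764 (A = (-42 + 0)**2 = (-42)**2 = 1764)
sqrt(A + 7408) = sqrt(1764 + 7408) = sqrt(9172) = 2*sqrt(2293)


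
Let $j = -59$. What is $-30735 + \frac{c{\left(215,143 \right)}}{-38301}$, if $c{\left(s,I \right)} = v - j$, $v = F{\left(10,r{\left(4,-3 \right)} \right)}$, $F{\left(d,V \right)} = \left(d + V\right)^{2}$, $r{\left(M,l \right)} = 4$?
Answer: $- \frac{23081990}{751} \approx -30735.0$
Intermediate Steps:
$F{\left(d,V \right)} = \left(V + d\right)^{2}$
$v = 196$ ($v = \left(4 + 10\right)^{2} = 14^{2} = 196$)
$c{\left(s,I \right)} = 255$ ($c{\left(s,I \right)} = 196 - -59 = 196 + 59 = 255$)
$-30735 + \frac{c{\left(215,143 \right)}}{-38301} = -30735 + \frac{255}{-38301} = -30735 + 255 \left(- \frac{1}{38301}\right) = -30735 - \frac{5}{751} = - \frac{23081990}{751}$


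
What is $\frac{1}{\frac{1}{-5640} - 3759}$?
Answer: $- \frac{5640}{21200761} \approx -0.00026603$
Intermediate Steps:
$\frac{1}{\frac{1}{-5640} - 3759} = \frac{1}{- \frac{1}{5640} - 3759} = \frac{1}{- \frac{21200761}{5640}} = - \frac{5640}{21200761}$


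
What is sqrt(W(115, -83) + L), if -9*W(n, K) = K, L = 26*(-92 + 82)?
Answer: I*sqrt(2257)/3 ≈ 15.836*I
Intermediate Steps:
L = -260 (L = 26*(-10) = -260)
W(n, K) = -K/9
sqrt(W(115, -83) + L) = sqrt(-1/9*(-83) - 260) = sqrt(83/9 - 260) = sqrt(-2257/9) = I*sqrt(2257)/3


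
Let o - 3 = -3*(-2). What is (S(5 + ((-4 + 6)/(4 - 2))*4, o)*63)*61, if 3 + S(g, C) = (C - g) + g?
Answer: 23058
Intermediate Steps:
o = 9 (o = 3 - 3*(-2) = 3 + 6 = 9)
S(g, C) = -3 + C (S(g, C) = -3 + ((C - g) + g) = -3 + C)
(S(5 + ((-4 + 6)/(4 - 2))*4, o)*63)*61 = ((-3 + 9)*63)*61 = (6*63)*61 = 378*61 = 23058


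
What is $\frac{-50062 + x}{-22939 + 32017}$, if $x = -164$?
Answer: $- \frac{8371}{1513} \approx -5.5327$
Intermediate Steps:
$\frac{-50062 + x}{-22939 + 32017} = \frac{-50062 - 164}{-22939 + 32017} = - \frac{50226}{9078} = \left(-50226\right) \frac{1}{9078} = - \frac{8371}{1513}$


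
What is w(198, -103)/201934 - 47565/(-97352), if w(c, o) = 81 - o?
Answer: 4811451739/9829339384 ≈ 0.48950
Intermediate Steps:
w(198, -103)/201934 - 47565/(-97352) = (81 - 1*(-103))/201934 - 47565/(-97352) = (81 + 103)*(1/201934) - 47565*(-1/97352) = 184*(1/201934) + 47565/97352 = 92/100967 + 47565/97352 = 4811451739/9829339384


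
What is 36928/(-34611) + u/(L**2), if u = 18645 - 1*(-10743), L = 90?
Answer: 19945313/7787475 ≈ 2.5612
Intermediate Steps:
u = 29388 (u = 18645 + 10743 = 29388)
36928/(-34611) + u/(L**2) = 36928/(-34611) + 29388/(90**2) = 36928*(-1/34611) + 29388/8100 = -36928/34611 + 29388*(1/8100) = -36928/34611 + 2449/675 = 19945313/7787475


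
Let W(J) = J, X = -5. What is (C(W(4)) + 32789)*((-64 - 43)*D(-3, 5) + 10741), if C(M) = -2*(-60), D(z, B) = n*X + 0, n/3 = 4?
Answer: 564751349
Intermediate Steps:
n = 12 (n = 3*4 = 12)
D(z, B) = -60 (D(z, B) = 12*(-5) + 0 = -60 + 0 = -60)
C(M) = 120
(C(W(4)) + 32789)*((-64 - 43)*D(-3, 5) + 10741) = (120 + 32789)*((-64 - 43)*(-60) + 10741) = 32909*(-107*(-60) + 10741) = 32909*(6420 + 10741) = 32909*17161 = 564751349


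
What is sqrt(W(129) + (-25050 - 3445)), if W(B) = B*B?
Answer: I*sqrt(11854) ≈ 108.88*I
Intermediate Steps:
W(B) = B**2
sqrt(W(129) + (-25050 - 3445)) = sqrt(129**2 + (-25050 - 3445)) = sqrt(16641 - 28495) = sqrt(-11854) = I*sqrt(11854)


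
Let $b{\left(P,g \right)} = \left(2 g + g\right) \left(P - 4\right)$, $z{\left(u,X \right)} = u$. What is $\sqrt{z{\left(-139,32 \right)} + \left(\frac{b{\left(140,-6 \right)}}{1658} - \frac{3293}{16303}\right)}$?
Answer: $\frac{i \sqrt{25696367765737494}}{13515187} \approx 11.861 i$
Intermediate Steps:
$b{\left(P,g \right)} = 3 g \left(-4 + P\right)$
$\sqrt{z{\left(-139,32 \right)} + \left(\frac{b{\left(140,-6 \right)}}{1658} - \frac{3293}{16303}\right)} = \sqrt{-139 + \left(\frac{3 \left(-6\right) \left(-4 + 140\right)}{1658} - \frac{3293}{16303}\right)} = \sqrt{-139 + \left(3 \left(-6\right) 136 \cdot \frac{1}{1658} - \frac{3293}{16303}\right)} = \sqrt{-139 - \frac{22684769}{13515187}} = \sqrt{- \frac{1901295762}{13515187}} = \frac{i \sqrt{25696367765737494}}{13515187}$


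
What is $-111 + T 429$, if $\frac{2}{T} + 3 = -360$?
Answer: $- \frac{1247}{11} \approx -113.36$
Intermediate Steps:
$T = - \frac{2}{363}$ ($T = \frac{2}{-3 - 360} = \frac{2}{-363} = 2 \left(- \frac{1}{363}\right) = - \frac{2}{363} \approx -0.0055096$)
$-111 + T 429 = -111 - \frac{26}{11} = - \frac{1247}{11}$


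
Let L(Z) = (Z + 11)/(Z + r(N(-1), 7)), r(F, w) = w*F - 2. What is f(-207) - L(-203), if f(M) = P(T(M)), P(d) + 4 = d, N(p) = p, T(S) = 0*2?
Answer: -260/53 ≈ -4.9057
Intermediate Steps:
T(S) = 0
P(d) = -4 + d
r(F, w) = -2 + F*w (r(F, w) = F*w - 2 = -2 + F*w)
L(Z) = (11 + Z)/(-9 + Z) (L(Z) = (Z + 11)/(Z + (-2 - 1*7)) = (11 + Z)/(Z + (-2 - 7)) = (11 + Z)/(Z - 9) = (11 + Z)/(-9 + Z))
f(M) = -4 (f(M) = -4 + 0 = -4)
f(-207) - L(-203) = -4 - (11 - 203)/(-9 - 203) = -4 - (-192)/(-212) = -4 - (-1)*(-192)/212 = -4 - 1*48/53 = -4 - 48/53 = -260/53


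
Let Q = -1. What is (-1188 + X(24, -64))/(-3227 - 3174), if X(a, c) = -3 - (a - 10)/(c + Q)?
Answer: 77401/416065 ≈ 0.18603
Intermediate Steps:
X(a, c) = -3 - (-10 + a)/(-1 + c) (X(a, c) = -3 - (a - 10)/(c - 1) = -3 - (-10 + a)/(-1 + c))
(-1188 + X(24, -64))/(-3227 - 3174) = (-1188 + (13 - 1*24 - 3*(-64))/(-1 - 64))/(-3227 - 3174) = (-1188 + (13 - 24 + 192)/(-65))/(-6401) = (-1188 - 1/65*181)*(-1/6401) = (-1188 - 181/65)*(-1/6401) = -77401/65*(-1/6401) = 77401/416065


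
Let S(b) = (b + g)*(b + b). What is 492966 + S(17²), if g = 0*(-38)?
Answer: 660008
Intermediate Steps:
g = 0
S(b) = 2*b² (S(b) = (b + 0)*(b + b) = b*(2*b) = 2*b²)
492966 + S(17²) = 492966 + 2*(17²)² = 492966 + 2*289² = 492966 + 2*83521 = 492966 + 167042 = 660008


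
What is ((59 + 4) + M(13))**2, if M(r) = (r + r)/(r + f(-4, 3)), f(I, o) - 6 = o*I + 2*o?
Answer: 4225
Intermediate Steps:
f(I, o) = 6 + 2*o + I*o (f(I, o) = 6 + (o*I + 2*o) = 6 + (I*o + 2*o) = 6 + (2*o + I*o) = 6 + 2*o + I*o)
M(r) = 2 (M(r) = (r + r)/(r + (6 + 2*3 - 4*3)) = (2*r)/(r + (6 + 6 - 12)) = (2*r)/(r + 0) = (2*r)/r = 2)
((59 + 4) + M(13))**2 = ((59 + 4) + 2)**2 = (63 + 2)**2 = 65**2 = 4225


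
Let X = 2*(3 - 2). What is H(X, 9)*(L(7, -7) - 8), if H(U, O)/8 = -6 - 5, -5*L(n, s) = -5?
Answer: 616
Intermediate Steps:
L(n, s) = 1 (L(n, s) = -⅕*(-5) = 1)
X = 2 (X = 2*1 = 2)
H(U, O) = -88 (H(U, O) = 8*(-6 - 5) = 8*(-11) = -88)
H(X, 9)*(L(7, -7) - 8) = -88*(1 - 8) = -88*(-7) = 616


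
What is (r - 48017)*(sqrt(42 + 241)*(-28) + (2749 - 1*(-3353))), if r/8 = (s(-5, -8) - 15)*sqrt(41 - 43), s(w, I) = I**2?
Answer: -2*(3051 - 14*sqrt(283))*(48017 - 392*I*sqrt(2)) ≈ -2.7038e+8 + 3.1216e+6*I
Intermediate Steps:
r = 392*I*sqrt(2) (r = 8*(((-8)**2 - 15)*sqrt(41 - 43)) = 8*((64 - 15)*sqrt(-2)) = 8*(49*(I*sqrt(2))) = 8*(49*I*sqrt(2)) = 392*I*sqrt(2) ≈ 554.37*I)
(r - 48017)*(sqrt(42 + 241)*(-28) + (2749 - 1*(-3353))) = (392*I*sqrt(2) - 48017)*(sqrt(42 + 241)*(-28) + (2749 - 1*(-3353))) = (-48017 + 392*I*sqrt(2))*(sqrt(283)*(-28) + (2749 + 3353)) = (-48017 + 392*I*sqrt(2))*(-28*sqrt(283) + 6102) = (-48017 + 392*I*sqrt(2))*(6102 - 28*sqrt(283))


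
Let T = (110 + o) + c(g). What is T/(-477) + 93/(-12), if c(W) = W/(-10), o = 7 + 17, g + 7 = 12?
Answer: -5107/636 ≈ -8.0299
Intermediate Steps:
g = 5 (g = -7 + 12 = 5)
o = 24
c(W) = -W/10 (c(W) = W*(-⅒) = -W/10)
T = 267/2 (T = (110 + 24) - ⅒*5 = 134 - ½ = 267/2 ≈ 133.50)
T/(-477) + 93/(-12) = (267/2)/(-477) + 93/(-12) = (267/2)*(-1/477) + 93*(-1/12) = -89/318 - 31/4 = -5107/636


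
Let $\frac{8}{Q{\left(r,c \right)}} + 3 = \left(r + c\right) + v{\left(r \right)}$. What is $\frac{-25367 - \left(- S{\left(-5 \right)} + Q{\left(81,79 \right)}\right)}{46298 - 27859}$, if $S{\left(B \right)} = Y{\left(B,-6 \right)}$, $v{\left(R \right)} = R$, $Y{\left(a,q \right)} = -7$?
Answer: $- \frac{3019510}{2194241} \approx -1.3761$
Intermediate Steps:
$S{\left(B \right)} = -7$
$Q{\left(r,c \right)} = \frac{8}{-3 + c + 2 r}$ ($Q{\left(r,c \right)} = \frac{8}{-3 + \left(\left(r + c\right) + r\right)} = \frac{8}{-3 + \left(\left(c + r\right) + r\right)} = \frac{8}{-3 + \left(c + 2 r\right)} = \frac{8}{-3 + c + 2 r}$)
$\frac{-25367 - \left(- S{\left(-5 \right)} + Q{\left(81,79 \right)}\right)}{46298 - 27859} = \frac{-25367 - \left(7 + \frac{8}{-3 + 79 + 2 \cdot 81}\right)}{46298 - 27859} = \frac{-25367 - \left(7 + \frac{8}{-3 + 79 + 162}\right)}{18439} = \left(-25367 - \left(7 + \frac{8}{238}\right)\right) \frac{1}{18439} = \left(-25367 - \left(7 + 8 \cdot \frac{1}{238}\right)\right) \frac{1}{18439} = \left(-25367 - \frac{837}{119}\right) \frac{1}{18439} = \left(- \frac{3019510}{119}\right) \frac{1}{18439} = - \frac{3019510}{2194241}$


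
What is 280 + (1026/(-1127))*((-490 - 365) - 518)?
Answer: 1724258/1127 ≈ 1530.0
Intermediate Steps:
280 + (1026/(-1127))*((-490 - 365) - 518) = 280 + (1026*(-1/1127))*(-855 - 518) = 280 - 1026/1127*(-1373) = 280 + 1408698/1127 = 1724258/1127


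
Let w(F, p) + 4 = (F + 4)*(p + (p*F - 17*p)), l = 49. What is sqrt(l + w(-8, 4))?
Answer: sqrt(429) ≈ 20.712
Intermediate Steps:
w(F, p) = -4 + (4 + F)*(-16*p + F*p) (w(F, p) = -4 + (F + 4)*(p + (p*F - 17*p)) = -4 + (4 + F)*(p + (F*p - 17*p)) = -4 + (4 + F)*(p + (-17*p + F*p)) = -4 + (4 + F)*(-16*p + F*p))
sqrt(l + w(-8, 4)) = sqrt(49 + (-4 - 64*4 + 4*(-8)**2 - 12*(-8)*4)) = sqrt(49 + (-4 - 256 + 4*64 + 384)) = sqrt(49 + (-4 - 256 + 256 + 384)) = sqrt(49 + 380) = sqrt(429)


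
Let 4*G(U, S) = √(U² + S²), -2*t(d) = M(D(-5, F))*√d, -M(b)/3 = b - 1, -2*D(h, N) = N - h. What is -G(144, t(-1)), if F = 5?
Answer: -9*√255/4 ≈ -35.930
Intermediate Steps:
D(h, N) = h/2 - N/2 (D(h, N) = -(N - h)/2 = h/2 - N/2)
M(b) = 3 - 3*b (M(b) = -3*(b - 1) = -3*(-1 + b) = 3 - 3*b)
t(d) = -9*√d (t(d) = -(3 - 3*((½)*(-5) - ½*5))*√d/2 = -(3 - 3*(-5/2 - 5/2))*√d/2 = -(3 - 3*(-5))*√d/2 = -(3 + 15)*√d/2 = -9*√d)
G(U, S) = √(S² + U²)/4 (G(U, S) = √(U² + S²)/4 = √(S² + U²)/4)
-G(144, t(-1)) = -√((-9*I)² + 144²)/4 = -√((-9*I)² + 20736)/4 = -√(-81 + 20736)/4 = -√20655/4 = -9*√255/4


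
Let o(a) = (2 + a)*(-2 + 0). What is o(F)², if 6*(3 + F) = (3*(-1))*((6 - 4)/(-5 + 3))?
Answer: 1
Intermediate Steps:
F = -5/2 (F = -3 + ((3*(-1))*((6 - 4)/(-5 + 3)))/6 = -3 + (-6/(-2))/6 = -3 + (-6*(-1)/2)/6 = -3 + (-3*(-1))/6 = -3 + (⅙)*3 = -3 + ½ = -5/2 ≈ -2.5000)
o(a) = -4 - 2*a (o(a) = (2 + a)*(-2) = -4 - 2*a)
o(F)² = (-4 - 2*(-5/2))² = (-4 + 5)² = 1² = 1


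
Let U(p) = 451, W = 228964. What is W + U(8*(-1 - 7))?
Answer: 229415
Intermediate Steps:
W + U(8*(-1 - 7)) = 228964 + 451 = 229415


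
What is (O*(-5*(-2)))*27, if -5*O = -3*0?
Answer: 0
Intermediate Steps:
O = 0 (O = -(-3)*0/5 = -1/5*0 = 0)
(O*(-5*(-2)))*27 = (0*(-5*(-2)))*27 = (0*10)*27 = 0*27 = 0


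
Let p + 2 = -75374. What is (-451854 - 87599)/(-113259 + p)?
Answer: 539453/188635 ≈ 2.8598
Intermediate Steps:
p = -75376 (p = -2 - 75374 = -75376)
(-451854 - 87599)/(-113259 + p) = (-451854 - 87599)/(-113259 - 75376) = -539453/(-188635) = -539453*(-1/188635) = 539453/188635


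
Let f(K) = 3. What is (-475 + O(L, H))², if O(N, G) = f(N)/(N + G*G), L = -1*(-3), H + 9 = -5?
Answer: 8934408484/39601 ≈ 2.2561e+5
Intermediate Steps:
H = -14 (H = -9 - 5 = -14)
L = 3
O(N, G) = 3/(N + G²) (O(N, G) = 3/(N + G*G) = 3/(N + G²))
(-475 + O(L, H))² = (-475 + 3/(3 + (-14)²))² = (-475 + 3/(3 + 196))² = (-475 + 3/199)² = (-94522/199)² = 8934408484/39601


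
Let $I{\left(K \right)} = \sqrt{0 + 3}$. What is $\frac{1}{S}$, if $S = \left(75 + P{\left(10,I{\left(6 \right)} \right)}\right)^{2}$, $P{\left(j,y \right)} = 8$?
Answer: $\frac{1}{6889} \approx 0.00014516$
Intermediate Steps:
$I{\left(K \right)} = \sqrt{3}$
$S = 6889$ ($S = \left(75 + 8\right)^{2} = 83^{2} = 6889$)
$\frac{1}{S} = \frac{1}{6889}$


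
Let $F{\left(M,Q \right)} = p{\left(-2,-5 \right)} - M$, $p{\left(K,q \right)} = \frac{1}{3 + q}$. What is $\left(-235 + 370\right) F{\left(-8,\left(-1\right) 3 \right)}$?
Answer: $\frac{2025}{2} \approx 1012.5$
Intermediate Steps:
$F{\left(M,Q \right)} = - \frac{1}{2} - M$ ($F{\left(M,Q \right)} = \frac{1}{3 - 5} - M = \frac{1}{-2} - M = - \frac{1}{2} - M$)
$\left(-235 + 370\right) F{\left(-8,\left(-1\right) 3 \right)} = \left(-235 + 370\right) \left(- \frac{1}{2} - -8\right) = 135 \left(- \frac{1}{2} + 8\right) = 135 \cdot \frac{15}{2} = \frac{2025}{2}$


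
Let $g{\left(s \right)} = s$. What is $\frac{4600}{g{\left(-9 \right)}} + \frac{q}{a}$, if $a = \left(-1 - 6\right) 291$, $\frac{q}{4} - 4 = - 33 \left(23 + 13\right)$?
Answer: $- \frac{3109192}{6111} \approx -508.79$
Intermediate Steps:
$q = -4736$ ($q = 16 + 4 \left(- 33 \left(23 + 13\right)\right) = 16 + 4 \left(\left(-33\right) 36\right) = 16 + 4 \left(-1188\right) = 16 - 4752 = -4736$)
$a = -2037$ ($a = \left(-7\right) 291 = -2037$)
$\frac{4600}{g{\left(-9 \right)}} + \frac{q}{a} = \frac{4600}{-9} - \frac{4736}{-2037} = 4600 \left(- \frac{1}{9}\right) - - \frac{4736}{2037} = - \frac{4600}{9} + \frac{4736}{2037} = - \frac{3109192}{6111}$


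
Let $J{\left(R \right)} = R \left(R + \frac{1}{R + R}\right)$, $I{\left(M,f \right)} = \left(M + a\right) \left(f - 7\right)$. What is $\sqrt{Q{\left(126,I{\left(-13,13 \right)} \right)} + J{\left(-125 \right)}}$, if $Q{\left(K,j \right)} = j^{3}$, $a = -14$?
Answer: $\frac{i \sqrt{16943610}}{2} \approx 2058.1 i$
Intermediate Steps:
$I{\left(M,f \right)} = \left(-14 + M\right) \left(-7 + f\right)$ ($I{\left(M,f \right)} = \left(M - 14\right) \left(f - 7\right) = \left(-14 + M\right) \left(-7 + f\right)$)
$J{\left(R \right)} = R \left(R + \frac{1}{2 R}\right)$
$\sqrt{Q{\left(126,I{\left(-13,13 \right)} \right)} + J{\left(-125 \right)}} = \sqrt{\left(98 - 182 - -91 - 169\right)^{3} + \left(\frac{1}{2} + \left(-125\right)^{2}\right)} = \sqrt{\left(98 - 182 + 91 - 169\right)^{3} + \left(\frac{1}{2} + 15625\right)} = \sqrt{\left(-162\right)^{3} + \frac{31251}{2}} = \sqrt{-4251528 + \frac{31251}{2}} = \sqrt{- \frac{8471805}{2}} = \frac{i \sqrt{16943610}}{2}$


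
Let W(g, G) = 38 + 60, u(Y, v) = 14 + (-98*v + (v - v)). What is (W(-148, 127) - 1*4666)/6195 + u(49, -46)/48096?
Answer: -31948123/49659120 ≈ -0.64335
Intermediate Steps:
u(Y, v) = 14 - 98*v (u(Y, v) = 14 + (-98*v + 0) = 14 - 98*v)
W(g, G) = 98
(W(-148, 127) - 1*4666)/6195 + u(49, -46)/48096 = (98 - 1*4666)/6195 + (14 - 98*(-46))/48096 = (98 - 4666)*(1/6195) + (14 + 4508)*(1/48096) = -4568*1/6195 + 4522*(1/48096) = -4568/6195 + 2261/24048 = -31948123/49659120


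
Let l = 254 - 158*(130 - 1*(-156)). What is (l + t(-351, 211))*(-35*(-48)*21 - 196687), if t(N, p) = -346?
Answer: 7308508960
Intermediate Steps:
l = -44934 (l = 254 - 158*(130 + 156) = 254 - 158*286 = 254 - 45188 = -44934)
(l + t(-351, 211))*(-35*(-48)*21 - 196687) = (-44934 - 346)*(-35*(-48)*21 - 196687) = -45280*(1680*21 - 196687) = -45280*(35280 - 196687) = -45280*(-161407) = 7308508960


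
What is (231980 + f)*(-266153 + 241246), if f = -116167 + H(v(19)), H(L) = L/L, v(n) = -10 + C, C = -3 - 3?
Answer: -2884579298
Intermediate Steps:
C = -6
v(n) = -16 (v(n) = -10 - 6 = -16)
H(L) = 1
f = -116166 (f = -116167 + 1 = -116166)
(231980 + f)*(-266153 + 241246) = (231980 - 116166)*(-266153 + 241246) = 115814*(-24907) = -2884579298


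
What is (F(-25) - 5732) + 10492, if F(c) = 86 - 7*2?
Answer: 4832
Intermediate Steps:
F(c) = 72 (F(c) = 86 - 1*14 = 86 - 14 = 72)
(F(-25) - 5732) + 10492 = (72 - 5732) + 10492 = -5660 + 10492 = 4832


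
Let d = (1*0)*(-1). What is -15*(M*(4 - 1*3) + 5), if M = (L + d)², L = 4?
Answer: -315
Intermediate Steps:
d = 0 (d = 0*(-1) = 0)
M = 16 (M = (4 + 0)² = 4² = 16)
-15*(M*(4 - 1*3) + 5) = -15*(16*(4 - 1*3) + 5) = -15*(16*(4 - 3) + 5) = -15*(16*1 + 5) = -15*(16 + 5) = -15*21 = -315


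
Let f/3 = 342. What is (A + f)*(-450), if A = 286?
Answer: -590400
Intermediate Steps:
f = 1026 (f = 3*342 = 1026)
(A + f)*(-450) = (286 + 1026)*(-450) = 1312*(-450) = -590400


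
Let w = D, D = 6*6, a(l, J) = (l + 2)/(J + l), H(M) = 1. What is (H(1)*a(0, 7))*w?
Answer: 72/7 ≈ 10.286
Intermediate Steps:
a(l, J) = (2 + l)/(J + l)
D = 36
w = 36
(H(1)*a(0, 7))*w = (1*((2 + 0)/(7 + 0)))*36 = (1*(2/7))*36 = (2/7)*36 = 72/7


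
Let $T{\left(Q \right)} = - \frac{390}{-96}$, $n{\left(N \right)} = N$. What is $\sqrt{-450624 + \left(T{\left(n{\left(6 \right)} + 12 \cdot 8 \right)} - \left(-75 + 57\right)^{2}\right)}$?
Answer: $\frac{7 i \sqrt{147247}}{4} \approx 671.52 i$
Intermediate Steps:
$T{\left(Q \right)} = \frac{65}{16}$ ($T{\left(Q \right)} = \left(-390\right) \left(- \frac{1}{96}\right) = \frac{65}{16}$)
$\sqrt{-450624 + \left(T{\left(n{\left(6 \right)} + 12 \cdot 8 \right)} - \left(-75 + 57\right)^{2}\right)} = \sqrt{-450624 + \left(\frac{65}{16} - \left(-75 + 57\right)^{2}\right)} = \sqrt{-450624 + \left(\frac{65}{16} - \left(-18\right)^{2}\right)} = \sqrt{-450624 + \left(\frac{65}{16} - 324\right)} = \sqrt{-450624 - \frac{5119}{16}} = \sqrt{- \frac{7215103}{16}} = \frac{7 i \sqrt{147247}}{4}$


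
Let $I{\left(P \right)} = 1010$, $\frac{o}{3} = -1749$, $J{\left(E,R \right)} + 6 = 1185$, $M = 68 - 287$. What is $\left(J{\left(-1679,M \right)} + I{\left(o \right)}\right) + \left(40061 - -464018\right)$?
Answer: $506268$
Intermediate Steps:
$M = -219$ ($M = 68 - 287 = -219$)
$J{\left(E,R \right)} = 1179$ ($J{\left(E,R \right)} = -6 + 1185 = 1179$)
$o = -5247$ ($o = 3 \left(-1749\right) = -5247$)
$\left(J{\left(-1679,M \right)} + I{\left(o \right)}\right) + \left(40061 - -464018\right) = \left(1179 + 1010\right) + \left(40061 - -464018\right) = 2189 + \left(40061 + 464018\right) = 2189 + 504079 = 506268$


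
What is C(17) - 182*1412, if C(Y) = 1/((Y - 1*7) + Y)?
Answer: -6938567/27 ≈ -2.5698e+5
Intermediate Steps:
C(Y) = 1/(-7 + 2*Y) (C(Y) = 1/((Y - 7) + Y) = 1/((-7 + Y) + Y) = 1/(-7 + 2*Y))
C(17) - 182*1412 = 1/(-7 + 2*17) - 182*1412 = 1/(-7 + 34) - 256984 = 1/27 - 256984 = -6938567/27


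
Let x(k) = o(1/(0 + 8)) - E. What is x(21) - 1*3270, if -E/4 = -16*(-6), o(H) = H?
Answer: -23087/8 ≈ -2885.9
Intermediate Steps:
E = -384 (E = -(-64)*(-6) = -4*96 = -384)
x(k) = 3073/8 (x(k) = 1/(0 + 8) - 1*(-384) = 1/8 + 384 = ⅛ + 384 = 3073/8)
x(21) - 1*3270 = 3073/8 - 1*3270 = 3073/8 - 3270 = -23087/8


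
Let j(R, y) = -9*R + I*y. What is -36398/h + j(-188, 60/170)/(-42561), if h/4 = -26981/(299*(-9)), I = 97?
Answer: -11811909783395/13014501198 ≈ -907.60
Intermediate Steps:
j(R, y) = -9*R + 97*y
h = 107924/2691 (h = 4*(-26981/(299*(-9))) = 4*(-26981/(-2691)) = 4*(-26981*(-1/2691)) = 4*(26981/2691) = 107924/2691 ≈ 40.106)
-36398/h + j(-188, 60/170)/(-42561) = -36398/107924/2691 + (-9*(-188) + 97*(60/170))/(-42561) = -36398*2691/107924 + (1692 + 97*(60*(1/170)))*(-1/42561) = -48973509/53962 + (1692 + 97*(6/17))*(-1/42561) = -48973509/53962 + (1692 + 582/17)*(-1/42561) = -48973509/53962 + (29346/17)*(-1/42561) = -48973509/53962 - 9782/241179 = -11811909783395/13014501198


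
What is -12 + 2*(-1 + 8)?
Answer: 2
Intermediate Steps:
-12 + 2*(-1 + 8) = -12 + 2*7 = -12 + 14 = 2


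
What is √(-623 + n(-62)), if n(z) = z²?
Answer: √3221 ≈ 56.754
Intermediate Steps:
√(-623 + n(-62)) = √(-623 + (-62)²) = √(-623 + 3844) = √3221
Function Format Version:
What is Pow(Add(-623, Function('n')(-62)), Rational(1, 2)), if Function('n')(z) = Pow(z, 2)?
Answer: Pow(3221, Rational(1, 2)) ≈ 56.754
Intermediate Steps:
Pow(Add(-623, Function('n')(-62)), Rational(1, 2)) = Pow(Add(-623, Pow(-62, 2)), Rational(1, 2)) = Pow(Add(-623, 3844), Rational(1, 2)) = Pow(3221, Rational(1, 2))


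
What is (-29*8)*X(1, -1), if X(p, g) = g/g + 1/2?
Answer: -348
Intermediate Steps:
X(p, g) = 3/2 (X(p, g) = 1 + 1*(½) = 1 + ½ = 3/2)
(-29*8)*X(1, -1) = -29*8*(3/2) = -232*3/2 = -348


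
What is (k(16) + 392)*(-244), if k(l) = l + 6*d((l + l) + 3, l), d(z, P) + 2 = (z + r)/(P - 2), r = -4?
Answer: -699060/7 ≈ -99866.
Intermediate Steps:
d(z, P) = -2 + (-4 + z)/(-2 + P) (d(z, P) = -2 + (z - 4)/(P - 2) = -2 + (-4 + z)/(-2 + P))
k(l) = l + 18/(-2 + l) (k(l) = l + 6*((((l + l) + 3) - 2*l)/(-2 + l)) = l + 6*(((2*l + 3) - 2*l)/(-2 + l)) = l + 6*(((3 + 2*l) - 2*l)/(-2 + l)) = l + 6*(3/(-2 + l)) = l + 18/(-2 + l))
(k(16) + 392)*(-244) = ((18 + 16*(-2 + 16))/(-2 + 16) + 392)*(-244) = ((18 + 16*14)/14 + 392)*(-244) = ((18 + 224)/14 + 392)*(-244) = ((1/14)*242 + 392)*(-244) = (121/7 + 392)*(-244) = (2865/7)*(-244) = -699060/7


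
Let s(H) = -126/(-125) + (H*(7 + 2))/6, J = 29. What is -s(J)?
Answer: -11127/250 ≈ -44.508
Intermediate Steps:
s(H) = 126/125 + 3*H/2 (s(H) = -126*(-1/125) + (H*9)*(⅙) = 126/125 + (9*H)*(⅙) = 126/125 + 3*H/2)
-s(J) = -(126/125 + (3/2)*29) = -(126/125 + 87/2) = -1*11127/250 = -11127/250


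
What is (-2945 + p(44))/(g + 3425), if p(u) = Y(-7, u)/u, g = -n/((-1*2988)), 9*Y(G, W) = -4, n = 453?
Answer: -96796592/112577883 ≈ -0.85982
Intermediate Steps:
Y(G, W) = -4/9 (Y(G, W) = (⅑)*(-4) = -4/9)
g = 151/996 (g = -453/((-1*2988)) = -453/(-2988) = -453*(-1)/2988 = -1*(-151/996) = 151/996 ≈ 0.15161)
p(u) = -4/(9*u)
(-2945 + p(44))/(g + 3425) = (-2945 - 4/9/44)/(151/996 + 3425) = (-2945 - 4/9*1/44)/(3411451/996) = (-2945 - 1/99)*(996/3411451) = -291556/99*996/3411451 = -96796592/112577883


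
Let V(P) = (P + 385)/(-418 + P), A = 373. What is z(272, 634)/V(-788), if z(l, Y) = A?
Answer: 449838/403 ≈ 1116.2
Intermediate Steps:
z(l, Y) = 373
V(P) = (385 + P)/(-418 + P)
z(272, 634)/V(-788) = 373/(((385 - 788)/(-418 - 788))) = 373/((-403/(-1206))) = 373/((-1/1206*(-403))) = 373/(403/1206) = 373*(1206/403) = 449838/403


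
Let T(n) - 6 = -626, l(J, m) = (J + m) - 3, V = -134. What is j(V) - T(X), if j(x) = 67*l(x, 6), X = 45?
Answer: -8157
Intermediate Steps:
l(J, m) = -3 + J + m
T(n) = -620 (T(n) = 6 - 626 = -620)
j(x) = 201 + 67*x (j(x) = 67*(-3 + x + 6) = 67*(3 + x) = 201 + 67*x)
j(V) - T(X) = (201 + 67*(-134)) - 1*(-620) = (201 - 8978) + 620 = -8777 + 620 = -8157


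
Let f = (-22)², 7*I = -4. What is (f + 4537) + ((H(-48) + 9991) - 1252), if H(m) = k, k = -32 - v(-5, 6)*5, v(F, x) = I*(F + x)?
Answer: 96116/7 ≈ 13731.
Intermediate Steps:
I = -4/7 (I = (⅐)*(-4) = -4/7 ≈ -0.57143)
v(F, x) = -4*F/7 - 4*x/7 (v(F, x) = -4*(F + x)/7 = -4*F/7 - 4*x/7)
f = 484
k = -204/7 (k = -32 - (-4/7*(-5) - 4/7*6)*5 = -32 - (20/7 - 24/7)*5 = -32 - (-4)*5/7 = -32 - 1*(-20/7) = -32 + 20/7 = -204/7 ≈ -29.143)
H(m) = -204/7
(f + 4537) + ((H(-48) + 9991) - 1252) = (484 + 4537) + ((-204/7 + 9991) - 1252) = 5021 + (69733/7 - 1252) = 5021 + 60969/7 = 96116/7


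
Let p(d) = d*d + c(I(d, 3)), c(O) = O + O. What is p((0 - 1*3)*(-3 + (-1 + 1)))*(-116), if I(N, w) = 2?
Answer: -9860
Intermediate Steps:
c(O) = 2*O
p(d) = 4 + d² (p(d) = d*d + 2*2 = d² + 4 = 4 + d²)
p((0 - 1*3)*(-3 + (-1 + 1)))*(-116) = (4 + ((0 - 1*3)*(-3 + (-1 + 1)))²)*(-116) = (4 + ((0 - 3)*(-3 + 0))²)*(-116) = (4 + (-3*(-3))²)*(-116) = (4 + 9²)*(-116) = (4 + 81)*(-116) = 85*(-116) = -9860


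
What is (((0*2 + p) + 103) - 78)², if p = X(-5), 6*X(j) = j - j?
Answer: 625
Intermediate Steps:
X(j) = 0 (X(j) = (j - j)/6 = (⅙)*0 = 0)
p = 0
(((0*2 + p) + 103) - 78)² = (((0*2 + 0) + 103) - 78)² = (((0 + 0) + 103) - 78)² = ((0 + 103) - 78)² = (103 - 78)² = 25² = 625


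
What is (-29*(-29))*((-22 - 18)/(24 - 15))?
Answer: -33640/9 ≈ -3737.8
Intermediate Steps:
(-29*(-29))*((-22 - 18)/(24 - 15)) = 841*(-40/9) = -33640/9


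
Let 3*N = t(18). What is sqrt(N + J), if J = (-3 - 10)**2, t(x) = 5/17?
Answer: 28*sqrt(561)/51 ≈ 13.004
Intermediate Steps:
t(x) = 5/17 (t(x) = 5*(1/17) = 5/17)
N = 5/51 (N = (1/3)*(5/17) = 5/51 ≈ 0.098039)
J = 169 (J = (-13)**2 = 169)
sqrt(N + J) = sqrt(5/51 + 169) = sqrt(8624/51) = 28*sqrt(561)/51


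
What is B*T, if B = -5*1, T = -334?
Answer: 1670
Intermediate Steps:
B = -5
B*T = -5*(-334) = 1670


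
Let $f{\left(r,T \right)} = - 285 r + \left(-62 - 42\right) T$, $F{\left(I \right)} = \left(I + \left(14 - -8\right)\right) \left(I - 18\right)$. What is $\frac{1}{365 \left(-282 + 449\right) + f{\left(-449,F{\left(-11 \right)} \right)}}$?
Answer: $\frac{1}{222096} \approx 4.5026 \cdot 10^{-6}$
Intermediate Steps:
$F{\left(I \right)} = \left(-18 + I\right) \left(22 + I\right)$ ($F{\left(I \right)} = \left(I + \left(14 + 8\right)\right) \left(-18 + I\right) = \left(I + 22\right) \left(-18 + I\right) = \left(22 + I\right) \left(-18 + I\right) = \left(-18 + I\right) \left(22 + I\right)$)
$f{\left(r,T \right)} = - 285 r - 104 T$
$\frac{1}{365 \left(-282 + 449\right) + f{\left(-449,F{\left(-11 \right)} \right)}} = \frac{1}{365 \left(-282 + 449\right) - \left(-127965 + 104 \left(-396 + \left(-11\right)^{2} + 4 \left(-11\right)\right)\right)} = \frac{1}{365 \cdot 167 + \left(127965 - 104 \left(-396 + 121 - 44\right)\right)} = \frac{1}{60955 + \left(127965 - -33176\right)} = \frac{1}{60955 + \left(127965 + 33176\right)} = \frac{1}{60955 + 161141} = \frac{1}{222096}$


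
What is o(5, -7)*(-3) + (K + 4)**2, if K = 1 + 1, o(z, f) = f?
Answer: 57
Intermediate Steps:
K = 2
o(5, -7)*(-3) + (K + 4)**2 = -7*(-3) + (2 + 4)**2 = 21 + 6**2 = 21 + 36 = 57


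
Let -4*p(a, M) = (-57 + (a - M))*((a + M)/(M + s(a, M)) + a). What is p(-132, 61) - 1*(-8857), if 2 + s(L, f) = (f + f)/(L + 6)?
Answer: 3879259/7312 ≈ 530.53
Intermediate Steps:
s(L, f) = -2 + 2*f/(6 + L) (s(L, f) = -2 + (f + f)/(L + 6) = -2 + (2*f)/(6 + L) = -2 + 2*f/(6 + L))
p(a, M) = -(a + (M + a)/(M + 2*(-6 + M - a)/(6 + a)))*(-57 + a - M)/4 (p(a, M) = -(-57 + (a - M))*((a + M)/(M + 2*(-6 + M - a)/(6 + a)) + a)/4 = -(-57 + a - M)*((M + a)/(M + 2*(-6 + M - a)/(6 + a)) + a)/4 = -(-57 + a - M)*(a + (M + a)/(M + 2*(-6 + M - a)/(6 + a)))/4 = -(a + (M + a)/(M + 2*(-6 + M - a)/(6 + a)))*(-57 + a - M)/4)
p(-132, 61) - 1*(-8857) = ((-132)³ - 342*(-132) - 51*(-132)² + 6*61² + 342*61 + 61²*(-132)² - 1*61*(-132)³ + 9*(-132)*61² + 47*61*(-132)² + 501*61*(-132))/(4*(-12 - 2*(-132) + 8*61 + 61*(-132))) - 1*(-8857) = (-2299968 + 45144 - 51*17424 + 6*3721 + 20862 + 3721*17424 - 1*61*(-2299968) + 9*(-132)*3721 + 47*61*17424 - 4034052)/(4*(-12 + 264 + 488 - 8052)) + 8857 = (¼)*(-2299968 + 45144 - 888624 + 22326 + 20862 + 64834704 + 140298048 - 4420548 + 49954608 - 4034052)/(-7312) + 8857 = (¼)*(-1/7312)*243532500 + 8857 = -60883125/7312 + 8857 = 3879259/7312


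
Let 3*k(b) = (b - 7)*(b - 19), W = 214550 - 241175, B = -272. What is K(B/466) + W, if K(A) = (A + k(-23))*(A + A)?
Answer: -1472025553/54289 ≈ -27115.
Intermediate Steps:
W = -26625
k(b) = (-19 + b)*(-7 + b)/3 (k(b) = ((b - 7)*(b - 19))/3 = ((-7 + b)*(-19 + b))/3 = ((-19 + b)*(-7 + b))/3 = (-19 + b)*(-7 + b)/3)
K(A) = 2*A*(420 + A) (K(A) = (A + (133/3 - 26/3*(-23) + (⅓)*(-23)²))*(A + A) = (A + (133/3 + 598/3 + (⅓)*529))*(2*A) = (A + (133/3 + 598/3 + 529/3))*(2*A) = (A + 420)*(2*A) = (420 + A)*(2*A) = 2*A*(420 + A))
K(B/466) + W = 2*(-272/466)*(420 - 272/466) - 26625 = 2*(-272*1/466)*(420 - 272*1/466) - 26625 = 2*(-136/233)*(420 - 136/233) - 26625 = 2*(-136/233)*(97724/233) - 26625 = -26580928/54289 - 26625 = -1472025553/54289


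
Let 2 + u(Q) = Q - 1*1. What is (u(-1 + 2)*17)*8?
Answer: -272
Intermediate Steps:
u(Q) = -3 + Q (u(Q) = -2 + (Q - 1*1) = -2 + (Q - 1) = -2 + (-1 + Q) = -3 + Q)
(u(-1 + 2)*17)*8 = ((-3 + (-1 + 2))*17)*8 = ((-3 + 1)*17)*8 = -2*17*8 = -34*8 = -272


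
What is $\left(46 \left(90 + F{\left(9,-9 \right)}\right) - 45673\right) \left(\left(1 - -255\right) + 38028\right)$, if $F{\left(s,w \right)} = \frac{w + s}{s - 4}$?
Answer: $-1590049372$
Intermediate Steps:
$F{\left(s,w \right)} = \frac{s + w}{-4 + s}$
$\left(46 \left(90 + F{\left(9,-9 \right)}\right) - 45673\right) \left(\left(1 - -255\right) + 38028\right) = \left(46 \left(90 + \frac{9 - 9}{-4 + 9}\right) - 45673\right) \left(\left(1 - -255\right) + 38028\right) = \left(46 \left(90 + \frac{1}{5} \cdot 0\right) - 45673\right) \left(\left(1 + 255\right) + 38028\right) = \left(46 \left(90 + \frac{1}{5} \cdot 0\right) - 45673\right) \left(256 + 38028\right) = \left(46 \left(90 + 0\right) - 45673\right) 38284 = \left(46 \cdot 90 - 45673\right) 38284 = \left(4140 - 45673\right) 38284 = \left(-41533\right) 38284 = -1590049372$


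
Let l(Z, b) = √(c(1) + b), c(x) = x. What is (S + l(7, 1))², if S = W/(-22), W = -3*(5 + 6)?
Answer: 17/4 + 3*√2 ≈ 8.4926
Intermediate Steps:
W = -33 (W = -3*11 = -33)
l(Z, b) = √(1 + b)
S = 3/2 (S = -33/(-22) = -33*(-1/22) = 3/2 ≈ 1.5000)
(S + l(7, 1))² = (3/2 + √(1 + 1))² = (3/2 + √2)²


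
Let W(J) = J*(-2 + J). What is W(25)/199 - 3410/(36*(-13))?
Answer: 473845/46566 ≈ 10.176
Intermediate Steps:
W(25)/199 - 3410/(36*(-13)) = (25*(-2 + 25))/199 - 3410/(36*(-13)) = (25*23)*(1/199) - 3410/(-468) = 575*(1/199) - 3410*(-1/468) = 575/199 + 1705/234 = 473845/46566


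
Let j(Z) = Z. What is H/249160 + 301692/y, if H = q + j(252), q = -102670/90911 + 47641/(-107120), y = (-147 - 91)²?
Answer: 183042134329095281129/34360481726890883200 ≈ 5.3271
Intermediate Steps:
y = 56644 (y = (-238)² = 56644)
q = -15329101351/9738386320 (q = -102670*1/90911 + 47641*(-1/107120) = -102670/90911 - 47641/107120 = -15329101351/9738386320 ≈ -1.5741)
H = 2438744251289/9738386320 (H = -15329101351/9738386320 + 252 = 2438744251289/9738386320 ≈ 250.43)
H/249160 + 301692/y = (2438744251289/9738386320)/249160 + 301692/56644 = (2438744251289/9738386320)*(1/249160) + 301692*(1/56644) = 2438744251289/2426416335491200 + 75423/14161 = 183042134329095281129/34360481726890883200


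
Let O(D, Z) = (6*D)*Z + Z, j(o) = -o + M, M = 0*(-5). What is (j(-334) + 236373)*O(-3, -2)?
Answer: 8048038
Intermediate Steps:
M = 0
j(o) = -o (j(o) = -o + 0 = -o)
O(D, Z) = Z + 6*D*Z (O(D, Z) = 6*D*Z + Z = Z + 6*D*Z)
(j(-334) + 236373)*O(-3, -2) = (-1*(-334) + 236373)*(-2*(1 + 6*(-3))) = (334 + 236373)*(-2*(1 - 18)) = 236707*(-2*(-17)) = 236707*34 = 8048038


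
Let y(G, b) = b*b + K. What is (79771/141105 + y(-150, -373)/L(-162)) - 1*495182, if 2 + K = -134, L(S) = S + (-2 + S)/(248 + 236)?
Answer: -1374880142506042/2771725515 ≈ -4.9604e+5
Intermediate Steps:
L(S) = -1/242 + 485*S/484 (L(S) = S + (-2 + S)/484 = S + (-2 + S)*(1/484) = S + (-1/242 + S/484) = -1/242 + 485*S/484)
K = -136 (K = -2 - 134 = -136)
y(G, b) = -136 + b² (y(G, b) = b*b - 136 = b² - 136 = -136 + b²)
(79771/141105 + y(-150, -373)/L(-162)) - 1*495182 = (79771/141105 + (-136 + (-373)²)/(-1/242 + (485/484)*(-162))) - 1*495182 = (79771*(1/141105) + (-136 + 139129)/(-1/242 - 39285/242)) - 495182 = (79771/141105 + 138993/(-19643/121)) - 495182 = (79771/141105 + 138993*(-121/19643)) - 495182 = (79771/141105 - 16818153/19643) - 495182 = -2371558537312/2771725515 - 495182 = -1374880142506042/2771725515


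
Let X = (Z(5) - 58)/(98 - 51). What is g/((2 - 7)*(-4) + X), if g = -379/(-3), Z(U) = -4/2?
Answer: 17813/2640 ≈ 6.7473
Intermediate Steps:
Z(U) = -2 (Z(U) = -4*1/2 = -2)
X = -60/47 (X = (-2 - 58)/(98 - 51) = -60/47 ≈ -1.2766)
g = 379/3 (g = -379*(-1/3) = 379/3 ≈ 126.33)
g/((2 - 7)*(-4) + X) = (379/3)/((2 - 7)*(-4) - 60/47) = (379/3)/(-5*(-4) - 60/47) = (379/3)/(20 - 60/47) = (379/3)/(880/47) = (47/880)*(379/3) = 17813/2640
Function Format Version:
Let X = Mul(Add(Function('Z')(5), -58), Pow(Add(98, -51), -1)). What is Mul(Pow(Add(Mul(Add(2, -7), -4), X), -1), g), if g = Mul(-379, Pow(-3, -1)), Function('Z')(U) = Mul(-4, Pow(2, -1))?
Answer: Rational(17813, 2640) ≈ 6.7473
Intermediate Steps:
Function('Z')(U) = -2 (Function('Z')(U) = Mul(-4, Rational(1, 2)) = -2)
X = Rational(-60, 47) (X = Mul(Add(-2, -58), Pow(Add(98, -51), -1)) = Mul(-60, Pow(47, -1)) = Mul(-60, Rational(1, 47)) = Rational(-60, 47) ≈ -1.2766)
g = Rational(379, 3) (g = Mul(-379, Rational(-1, 3)) = Rational(379, 3) ≈ 126.33)
Mul(Pow(Add(Mul(Add(2, -7), -4), X), -1), g) = Mul(Pow(Add(Mul(Add(2, -7), -4), Rational(-60, 47)), -1), Rational(379, 3)) = Mul(Pow(Add(Mul(-5, -4), Rational(-60, 47)), -1), Rational(379, 3)) = Mul(Pow(Add(20, Rational(-60, 47)), -1), Rational(379, 3)) = Mul(Pow(Rational(880, 47), -1), Rational(379, 3)) = Mul(Rational(47, 880), Rational(379, 3)) = Rational(17813, 2640)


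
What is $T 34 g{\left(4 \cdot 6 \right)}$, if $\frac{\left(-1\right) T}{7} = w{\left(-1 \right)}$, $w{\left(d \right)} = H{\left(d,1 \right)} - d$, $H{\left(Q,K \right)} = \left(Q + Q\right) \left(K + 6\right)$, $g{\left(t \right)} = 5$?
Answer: $15470$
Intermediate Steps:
$H{\left(Q,K \right)} = 2 Q \left(6 + K\right)$
$w{\left(d \right)} = 13 d$ ($w{\left(d \right)} = 2 d \left(6 + 1\right) - d = 2 d 7 - d = 14 d - d = 13 d$)
$T = 91$ ($T = - 7 \cdot 13 \left(-1\right) = \left(-7\right) \left(-13\right) = 91$)
$T 34 g{\left(4 \cdot 6 \right)} = 91 \cdot 34 \cdot 5 = 3094 \cdot 5 = 15470$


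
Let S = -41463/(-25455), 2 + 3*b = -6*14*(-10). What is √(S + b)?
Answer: 7*√3715335435/25455 ≈ 16.762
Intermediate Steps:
b = 838/3 (b = -⅔ + (-6*14*(-10))/3 = -⅔ + (-84*(-10))/3 = -⅔ + (⅓)*840 = -⅔ + 280 = 838/3 ≈ 279.33)
S = 13821/8485 (S = -41463*(-1/25455) = 13821/8485 ≈ 1.6289)
√(S + b) = √(13821/8485 + 838/3) = √(7151893/25455) = 7*√3715335435/25455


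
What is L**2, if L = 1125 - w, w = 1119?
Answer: 36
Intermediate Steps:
L = 6 (L = 1125 - 1*1119 = 1125 - 1119 = 6)
L**2 = 6**2 = 36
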